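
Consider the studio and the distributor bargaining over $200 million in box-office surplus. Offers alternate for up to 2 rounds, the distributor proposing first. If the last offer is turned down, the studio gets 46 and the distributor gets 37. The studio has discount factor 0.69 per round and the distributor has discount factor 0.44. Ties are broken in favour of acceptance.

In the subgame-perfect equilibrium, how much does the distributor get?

87.53

Work backward from the last round.
Round 2 (the studio proposes): the distributor gets 37 if talks fail, so the studio offers 37 and keeps 163.
Round 1 (the distributor proposes): the studio can get 163 next round, worth 0.69 × 163 = 112.47 now, so the distributor offers 112.47, keeping 87.53.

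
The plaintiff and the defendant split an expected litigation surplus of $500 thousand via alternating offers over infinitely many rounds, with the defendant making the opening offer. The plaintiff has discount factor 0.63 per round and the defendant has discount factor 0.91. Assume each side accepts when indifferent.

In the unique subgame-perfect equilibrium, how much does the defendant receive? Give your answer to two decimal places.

Let x be the defendant's share when the defendant proposes and y be the plaintiff's share when the plaintiff proposes.
The plaintiff accepts iff offered ≥ 0.63·y, so x = 500 − 0.63y. Symmetrically y = 500 − 0.91x.
Substituting: x = 500 − 0.63(500 − 0.91x), giving x(1 − 0.91·0.63) = 500(1 − 0.63).
So x = 500 × 0.37 / 0.4267 ≈ 433.5599, and the plaintiff receives 500 − x ≈ 66.4401.

433.56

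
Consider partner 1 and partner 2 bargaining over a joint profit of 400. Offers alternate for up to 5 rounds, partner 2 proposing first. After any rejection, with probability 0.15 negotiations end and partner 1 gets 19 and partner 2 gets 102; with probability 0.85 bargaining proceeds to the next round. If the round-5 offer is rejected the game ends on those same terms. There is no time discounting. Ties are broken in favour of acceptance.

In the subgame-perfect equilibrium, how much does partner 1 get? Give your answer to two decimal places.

80.27

By backward induction:
Round 5 (partner 2 proposes): partner 1 gets 19 if talks fail, so partner 2 offers 19 and keeps 381.
Round 4 (partner 1 proposes): rejecting gives partner 2 an expected 0.85 × 381 + 0.15 × 102 = 339.15; partner 1 offers that and keeps 60.85.
Round 3 (partner 2 proposes): rejecting gives partner 1 an expected 0.85 × 60.85 + 0.15 × 19 = 54.5725. Partner 2 offers 54.5725 and keeps 400 − 54.5725 = 345.4275.
Round 2 (partner 1 proposes): rejecting gives partner 2 an expected 0.85 × 345.4275 + 0.15 × 102 = 308.913375, so partner 1 offers 308.913375, keeping 91.086625.
Round 1 (partner 2 proposes): rejecting gives partner 1 an expected 0.85 × 91.086625 + 0.15 × 19 = 80.27363125. Partner 2 offers 80.27363125 and keeps 400 − 80.27363125 = 319.72636875.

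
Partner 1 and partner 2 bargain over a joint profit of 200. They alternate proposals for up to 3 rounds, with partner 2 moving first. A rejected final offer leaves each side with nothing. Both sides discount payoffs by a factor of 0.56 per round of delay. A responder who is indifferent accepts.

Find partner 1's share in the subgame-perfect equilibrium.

Round 3 (partner 2 proposes): rejection yields 0 for partner 1; partner 2 offers 0 and keeps 200.
Round 2 (partner 1 proposes): partner 2 can get 200 next round, worth 0.56 × 200 = 112 now. Partner 1 offers 112 and keeps 200 − 112 = 88.
Round 1 (partner 2 proposes): partner 1 can get 88 next round, worth 0.56 × 88 = 49.28 now, so partner 2 offers 49.28, keeping 150.72.

49.28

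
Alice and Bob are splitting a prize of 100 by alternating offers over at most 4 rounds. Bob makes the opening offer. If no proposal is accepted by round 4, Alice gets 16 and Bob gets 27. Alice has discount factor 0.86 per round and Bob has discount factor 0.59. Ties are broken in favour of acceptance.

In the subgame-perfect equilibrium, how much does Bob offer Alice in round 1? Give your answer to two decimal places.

67.11

Round 4 (Alice proposes): Bob gets 27 if talks fail, so Alice offers 27 and keeps 73.
Round 3 (Bob proposes): Alice can get 73 next round, worth 0.86 × 73 = 62.78 now. Bob offers 62.78 and keeps 100 − 62.78 = 37.22.
Round 2 (Alice proposes): Bob can get 37.22 next round, worth 0.59 × 37.22 = 21.9598 now, so Alice offers 21.9598, keeping 78.0402.
Round 1 (Bob proposes): Alice can get 78.0402 next round, worth 0.86 × 78.0402 = 67.114572 now. Bob offers 67.114572 and keeps 100 − 67.114572 = 32.885428.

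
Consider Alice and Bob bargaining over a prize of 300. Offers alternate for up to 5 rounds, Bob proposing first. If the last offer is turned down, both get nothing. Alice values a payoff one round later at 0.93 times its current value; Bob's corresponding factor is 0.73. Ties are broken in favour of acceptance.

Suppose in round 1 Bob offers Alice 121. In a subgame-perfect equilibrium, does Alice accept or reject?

Reject

Work out Alice's continuation value if the offer is rejected.
Round 5 (Bob proposes): Alice will accept anything ≥ 0, so Bob offers 0 and keeps 300.
Round 4 (Alice proposes): Bob can get 300 next round, worth 0.73 × 300 = 219 now. Alice offers 219 and keeps 300 − 219 = 81.
Round 3 (Bob proposes): Alice can get 81 next round, worth 0.93 × 81 = 75.33 now. Bob offers 75.33 and keeps 300 − 75.33 = 224.67.
Round 2 (Alice proposes): Bob can get 224.67 next round, worth 0.73 × 224.67 = 164.0091 now, so Alice offers 164.0091, keeping 135.9909.
So by rejecting in round 1, Alice gets 135.9909 next round, worth 0.93 × 135.9909 = 126.471537 now.
Offer 121 < 126.471537, so Alice rejects.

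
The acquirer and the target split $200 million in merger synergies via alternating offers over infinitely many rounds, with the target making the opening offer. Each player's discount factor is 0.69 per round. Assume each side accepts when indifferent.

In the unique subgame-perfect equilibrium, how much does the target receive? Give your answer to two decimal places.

118.34

In a stationary SPE each proposer offers the other exactly their discounted continuation value.
If the target keeps x when proposing and the acquirer keeps y when proposing, then x = 200 − 0.69y and y = 200 − 0.69x.
Solving: x = 200(1 − 0.69) / (1 − 0.69·0.69) = 62 / 0.5239 ≈ 118.3432.
The acquirer gets 200 − 118.3432 ≈ 81.6568.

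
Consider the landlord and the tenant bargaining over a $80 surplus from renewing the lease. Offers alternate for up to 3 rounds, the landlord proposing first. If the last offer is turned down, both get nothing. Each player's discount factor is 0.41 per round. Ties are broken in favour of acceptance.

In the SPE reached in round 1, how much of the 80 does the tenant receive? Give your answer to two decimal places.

Round 3 (the landlord proposes): the tenant will accept anything ≥ 0, so the landlord offers 0 and keeps 80.
Round 2 (the tenant proposes): the landlord can get 80 next round, worth 0.41 × 80 = 32.8 now; the tenant offers that and keeps 47.2.
Round 1 (the landlord proposes): the tenant can get 47.2 next round, worth 0.41 × 47.2 = 19.352 now, so the landlord offers 19.352, keeping 60.648.

19.35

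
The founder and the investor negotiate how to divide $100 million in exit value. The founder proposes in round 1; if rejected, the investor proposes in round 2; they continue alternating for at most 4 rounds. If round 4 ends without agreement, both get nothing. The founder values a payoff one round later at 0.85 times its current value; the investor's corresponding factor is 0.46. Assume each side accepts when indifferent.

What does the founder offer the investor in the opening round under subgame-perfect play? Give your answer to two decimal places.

24.89

Round 4 (the investor proposes): rejection yields 0 for the founder; the investor offers 0 and keeps 100.
Round 3 (the founder proposes): the investor can get 100 next round, worth 0.46 × 100 = 46 now, so the founder offers 46, keeping 54.
Round 2 (the investor proposes): the founder can get 54 next round, worth 0.85 × 54 = 45.9 now. The investor offers 45.9 and keeps 100 − 45.9 = 54.1.
Round 1 (the founder proposes): the investor can get 54.1 next round, worth 0.46 × 54.1 = 24.886 now; the founder offers that and keeps 75.114.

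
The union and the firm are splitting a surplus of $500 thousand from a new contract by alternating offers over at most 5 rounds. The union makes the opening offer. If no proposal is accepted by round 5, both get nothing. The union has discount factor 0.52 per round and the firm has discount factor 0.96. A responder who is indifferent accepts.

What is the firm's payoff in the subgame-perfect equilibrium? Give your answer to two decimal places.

Round 5 (the union proposes): the firm will accept anything ≥ 0, so the union offers 0 and keeps 500.
Round 4 (the firm proposes): the union can get 500 next round, worth 0.52 × 500 = 260 now, so the firm offers 260, keeping 240.
Round 3 (the union proposes): the firm can get 240 next round, worth 0.96 × 240 = 230.4 now, so the union offers 230.4, keeping 269.6.
Round 2 (the firm proposes): the union can get 269.6 next round, worth 0.52 × 269.6 = 140.192 now; the firm offers that and keeps 359.808.
Round 1 (the union proposes): the firm can get 359.808 next round, worth 0.96 × 359.808 = 345.41568 now. The union offers 345.41568 and keeps 500 − 345.41568 = 154.58432.

345.42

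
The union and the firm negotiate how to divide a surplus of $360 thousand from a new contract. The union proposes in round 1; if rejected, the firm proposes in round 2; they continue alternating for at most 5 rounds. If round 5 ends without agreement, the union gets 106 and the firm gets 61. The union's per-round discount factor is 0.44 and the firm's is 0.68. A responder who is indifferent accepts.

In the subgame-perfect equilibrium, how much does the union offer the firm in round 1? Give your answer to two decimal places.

183.57

Round 5 (the union proposes): the firm gets 61 if talks fail, so the union offers 61 and keeps 299.
Round 4 (the firm proposes): the union can get 299 next round, worth 0.44 × 299 = 131.56 now; the firm offers that and keeps 228.44.
Round 3 (the union proposes): the firm can get 228.44 next round, worth 0.68 × 228.44 = 155.3392 now; the union offers that and keeps 204.6608.
Round 2 (the firm proposes): the union can get 204.6608 next round, worth 0.44 × 204.6608 = 90.050752 now; the firm offers that and keeps 269.949248.
Round 1 (the union proposes): the firm can get 269.949248 next round, worth 0.68 × 269.949248 = 183.56548864 now; the union offers that and keeps 176.43451136.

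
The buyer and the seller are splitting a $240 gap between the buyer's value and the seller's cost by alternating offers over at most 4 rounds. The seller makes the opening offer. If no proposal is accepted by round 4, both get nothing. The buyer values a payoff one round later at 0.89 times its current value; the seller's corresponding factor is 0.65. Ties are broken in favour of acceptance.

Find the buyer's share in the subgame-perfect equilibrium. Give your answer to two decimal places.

198.33

Work backward from the last round.
Round 4 (the buyer proposes): the seller will accept anything ≥ 0, so the buyer offers 0 and keeps 240.
Round 3 (the seller proposes): the buyer can get 240 next round, worth 0.89 × 240 = 213.6 now. The seller offers 213.6 and keeps 240 − 213.6 = 26.4.
Round 2 (the buyer proposes): the seller can get 26.4 next round, worth 0.65 × 26.4 = 17.16 now; the buyer offers that and keeps 222.84.
Round 1 (the seller proposes): the buyer can get 222.84 next round, worth 0.89 × 222.84 = 198.3276 now; the seller offers that and keeps 41.6724.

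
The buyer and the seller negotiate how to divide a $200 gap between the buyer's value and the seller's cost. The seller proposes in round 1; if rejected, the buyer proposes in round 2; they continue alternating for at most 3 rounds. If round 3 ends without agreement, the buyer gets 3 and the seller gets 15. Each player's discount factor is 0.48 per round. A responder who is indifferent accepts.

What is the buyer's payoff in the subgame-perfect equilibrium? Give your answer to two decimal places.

Round 3 (the seller proposes): the buyer gets 3 if talks fail, so the seller offers 3 and keeps 197.
Round 2 (the buyer proposes): the seller can get 197 next round, worth 0.48 × 197 = 94.56 now. The buyer offers 94.56 and keeps 200 − 94.56 = 105.44.
Round 1 (the seller proposes): the buyer can get 105.44 next round, worth 0.48 × 105.44 = 50.6112 now, so the seller offers 50.6112, keeping 149.3888.

50.61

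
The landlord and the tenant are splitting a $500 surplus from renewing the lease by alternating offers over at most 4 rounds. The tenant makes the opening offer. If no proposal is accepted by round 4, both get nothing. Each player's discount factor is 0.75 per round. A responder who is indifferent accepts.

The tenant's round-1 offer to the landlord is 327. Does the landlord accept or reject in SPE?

Accept

Round 4 (the landlord proposes): rejection yields 0 for the tenant; the landlord offers 0 and keeps 500.
Round 3 (the tenant proposes): the landlord can get 500 next round, worth 0.75 × 500 = 375 now, so the tenant offers 375, keeping 125.
Round 2 (the landlord proposes): the tenant can get 125 next round, worth 0.75 × 125 = 93.75 now; the landlord offers that and keeps 406.25.
So by rejecting in round 1, the landlord gets 406.25 next round, worth 0.75 × 406.25 = 304.6875 now.
Offer 327 ≥ 304.6875, so the landlord accepts.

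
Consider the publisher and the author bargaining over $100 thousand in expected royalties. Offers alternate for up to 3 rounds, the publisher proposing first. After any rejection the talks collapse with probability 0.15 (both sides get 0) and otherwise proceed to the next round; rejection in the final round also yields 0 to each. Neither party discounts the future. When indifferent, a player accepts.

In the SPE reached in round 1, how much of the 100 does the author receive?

12.75

Round 3 (the publisher proposes): the author will accept anything ≥ 0, so the publisher offers 0 and keeps 100.
Round 2 (the author proposes): rejecting gives the publisher an expected 0.85 × 100 = 85. The author offers 85 and keeps 100 − 85 = 15.
Round 1 (the publisher proposes): rejecting gives the author an expected 0.85 × 15 = 12.75, so the publisher offers 12.75, keeping 87.25.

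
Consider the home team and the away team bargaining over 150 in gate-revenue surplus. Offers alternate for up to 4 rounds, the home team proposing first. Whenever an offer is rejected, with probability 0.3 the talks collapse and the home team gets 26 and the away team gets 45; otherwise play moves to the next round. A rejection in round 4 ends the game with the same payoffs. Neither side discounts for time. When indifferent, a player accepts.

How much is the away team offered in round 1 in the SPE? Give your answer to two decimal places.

Round 4 (the away team proposes): the home team gets 26 if talks fail, so the away team offers 26 and keeps 124.
Round 3 (the home team proposes): rejecting gives the away team an expected 0.7 × 124 + 0.3 × 45 = 100.3. The home team offers 100.3 and keeps 150 − 100.3 = 49.7.
Round 2 (the away team proposes): rejecting gives the home team an expected 0.7 × 49.7 + 0.3 × 26 = 42.59. The away team offers 42.59 and keeps 150 − 42.59 = 107.41.
Round 1 (the home team proposes): rejecting gives the away team an expected 0.7 × 107.41 + 0.3 × 45 = 88.687, so the home team offers 88.687, keeping 61.313.

88.69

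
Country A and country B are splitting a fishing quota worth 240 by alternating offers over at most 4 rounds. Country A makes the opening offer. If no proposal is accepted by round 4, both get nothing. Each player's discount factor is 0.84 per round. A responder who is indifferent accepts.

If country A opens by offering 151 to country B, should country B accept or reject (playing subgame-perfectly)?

Reject

Work out country B's continuation value if the offer is rejected.
Round 4 (country B proposes): rejection yields 0 for country A; country B offers 0 and keeps 240.
Round 3 (country A proposes): country B can get 240 next round, worth 0.84 × 240 = 201.6 now; country A offers that and keeps 38.4.
Round 2 (country B proposes): country A can get 38.4 next round, worth 0.84 × 38.4 = 32.256 now, so country B offers 32.256, keeping 207.744.
So by rejecting in round 1, country B gets 207.744 next round, worth 0.84 × 207.744 = 174.50496 now.
Offer 151 < 174.50496, so country B rejects.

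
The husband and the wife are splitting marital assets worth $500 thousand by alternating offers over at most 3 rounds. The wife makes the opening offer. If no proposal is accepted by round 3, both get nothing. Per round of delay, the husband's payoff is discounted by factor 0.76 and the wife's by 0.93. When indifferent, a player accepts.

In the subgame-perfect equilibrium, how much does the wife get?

Round 3 (the wife proposes): the husband will accept anything ≥ 0, so the wife offers 0 and keeps 500.
Round 2 (the husband proposes): the wife can get 500 next round, worth 0.93 × 500 = 465 now; the husband offers that and keeps 35.
Round 1 (the wife proposes): the husband can get 35 next round, worth 0.76 × 35 = 26.6 now, so the wife offers 26.6, keeping 473.4.

473.4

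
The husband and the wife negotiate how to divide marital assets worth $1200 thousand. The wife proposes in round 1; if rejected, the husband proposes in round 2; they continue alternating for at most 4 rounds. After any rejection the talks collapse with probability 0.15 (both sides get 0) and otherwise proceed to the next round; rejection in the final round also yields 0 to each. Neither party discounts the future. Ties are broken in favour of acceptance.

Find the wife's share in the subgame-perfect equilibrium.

By backward induction:
Round 4 (the husband proposes): the wife will accept anything ≥ 0, so the husband offers 0 and keeps 1200.
Round 3 (the wife proposes): rejecting gives the husband an expected 0.85 × 1200 = 1020, so the wife offers 1020, keeping 180.
Round 2 (the husband proposes): rejecting gives the wife an expected 0.85 × 180 = 153. The husband offers 153 and keeps 1200 − 153 = 1047.
Round 1 (the wife proposes): rejecting gives the husband an expected 0.85 × 1047 = 889.95. The wife offers 889.95 and keeps 1200 − 889.95 = 310.05.

310.05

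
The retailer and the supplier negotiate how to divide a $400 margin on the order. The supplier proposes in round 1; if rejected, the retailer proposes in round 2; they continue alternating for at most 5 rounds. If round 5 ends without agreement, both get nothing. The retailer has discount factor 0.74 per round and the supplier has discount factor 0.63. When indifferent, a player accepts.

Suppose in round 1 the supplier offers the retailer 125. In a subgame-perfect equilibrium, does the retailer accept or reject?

Reject

Round 5 (the supplier proposes): the retailer will accept anything ≥ 0, so the supplier offers 0 and keeps 400.
Round 4 (the retailer proposes): the supplier can get 400 next round, worth 0.63 × 400 = 252 now; the retailer offers that and keeps 148.
Round 3 (the supplier proposes): the retailer can get 148 next round, worth 0.74 × 148 = 109.52 now, so the supplier offers 109.52, keeping 290.48.
Round 2 (the retailer proposes): the supplier can get 290.48 next round, worth 0.63 × 290.48 = 183.0024 now. The retailer offers 183.0024 and keeps 400 − 183.0024 = 216.9976.
So by rejecting in round 1, the retailer gets 216.9976 next round, worth 0.74 × 216.9976 = 160.578224 now.
Offer 125 < 160.578224, so the retailer rejects.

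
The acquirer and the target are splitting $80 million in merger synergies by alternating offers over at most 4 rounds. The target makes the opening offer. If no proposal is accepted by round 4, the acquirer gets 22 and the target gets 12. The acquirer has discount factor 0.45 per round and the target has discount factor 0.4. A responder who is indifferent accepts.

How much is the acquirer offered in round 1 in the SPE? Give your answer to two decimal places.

Round 4 (the acquirer proposes): the target gets 12 if talks fail, so the acquirer offers 12 and keeps 68.
Round 3 (the target proposes): the acquirer can get 68 next round, worth 0.45 × 68 = 30.6 now, so the target offers 30.6, keeping 49.4.
Round 2 (the acquirer proposes): the target can get 49.4 next round, worth 0.4 × 49.4 = 19.76 now, so the acquirer offers 19.76, keeping 60.24.
Round 1 (the target proposes): the acquirer can get 60.24 next round, worth 0.45 × 60.24 = 27.108 now. The target offers 27.108 and keeps 80 − 27.108 = 52.892.

27.11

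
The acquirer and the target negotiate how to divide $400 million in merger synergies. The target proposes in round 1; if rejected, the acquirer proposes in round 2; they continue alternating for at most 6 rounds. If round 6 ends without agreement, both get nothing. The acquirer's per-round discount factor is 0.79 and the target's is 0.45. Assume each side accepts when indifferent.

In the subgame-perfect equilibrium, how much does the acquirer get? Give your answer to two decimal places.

Work backward from the last round.
Round 6 (the acquirer proposes): rejection yields 0 for the target; the acquirer offers 0 and keeps 400.
Round 5 (the target proposes): the acquirer can get 400 next round, worth 0.79 × 400 = 316 now. The target offers 316 and keeps 400 − 316 = 84.
Round 4 (the acquirer proposes): the target can get 84 next round, worth 0.45 × 84 = 37.8 now, so the acquirer offers 37.8, keeping 362.2.
Round 3 (the target proposes): the acquirer can get 362.2 next round, worth 0.79 × 362.2 = 286.138 now, so the target offers 286.138, keeping 113.862.
Round 2 (the acquirer proposes): the target can get 113.862 next round, worth 0.45 × 113.862 = 51.2379 now, so the acquirer offers 51.2379, keeping 348.7621.
Round 1 (the target proposes): the acquirer can get 348.7621 next round, worth 0.79 × 348.7621 = 275.522059 now. The target offers 275.522059 and keeps 400 − 275.522059 = 124.477941.

275.52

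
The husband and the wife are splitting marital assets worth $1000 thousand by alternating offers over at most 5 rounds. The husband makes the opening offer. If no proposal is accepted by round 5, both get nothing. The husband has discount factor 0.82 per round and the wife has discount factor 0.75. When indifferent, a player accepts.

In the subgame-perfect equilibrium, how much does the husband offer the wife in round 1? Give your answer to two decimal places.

218.03

Solve by backward induction from round 5.
Round 5 (the husband proposes): the wife will accept anything ≥ 0, so the husband offers 0 and keeps 1000.
Round 4 (the wife proposes): the husband can get 1000 next round, worth 0.82 × 1000 = 820 now, so the wife offers 820, keeping 180.
Round 3 (the husband proposes): the wife can get 180 next round, worth 0.75 × 180 = 135 now, so the husband offers 135, keeping 865.
Round 2 (the wife proposes): the husband can get 865 next round, worth 0.82 × 865 = 709.3 now. The wife offers 709.3 and keeps 1000 − 709.3 = 290.7.
Round 1 (the husband proposes): the wife can get 290.7 next round, worth 0.75 × 290.7 = 218.025 now, so the husband offers 218.025, keeping 781.975.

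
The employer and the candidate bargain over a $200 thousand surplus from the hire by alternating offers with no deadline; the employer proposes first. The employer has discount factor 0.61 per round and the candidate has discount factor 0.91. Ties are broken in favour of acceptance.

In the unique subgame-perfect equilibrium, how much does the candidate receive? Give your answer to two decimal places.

159.54

When the employer proposes, the candidate accepts any offer worth at least 0.91 times what the candidate would get by proposing next round; and vice versa.
This gives x = 200 − 0.91y and y = 200 − 0.61x, where x and y are each side's share when it proposes.
Hence (1 − 0.91·0.61)x = 200(1 − 0.91), i.e. 0.4449·x = 18.
x ≈ 40.4585; the candidate's share is 200 − x ≈ 159.5415.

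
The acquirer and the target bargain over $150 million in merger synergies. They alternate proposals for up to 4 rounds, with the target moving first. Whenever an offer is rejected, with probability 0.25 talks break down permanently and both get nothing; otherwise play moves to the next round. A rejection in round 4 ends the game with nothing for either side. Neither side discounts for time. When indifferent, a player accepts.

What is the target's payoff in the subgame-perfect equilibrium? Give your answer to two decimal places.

58.59

Round 4 (the acquirer proposes): rejection yields 0 for the target; the acquirer offers 0 and keeps 150.
Round 3 (the target proposes): rejecting gives the acquirer an expected 0.75 × 150 = 112.5. The target offers 112.5 and keeps 150 − 112.5 = 37.5.
Round 2 (the acquirer proposes): rejecting gives the target an expected 0.75 × 37.5 = 28.125; the acquirer offers that and keeps 121.875.
Round 1 (the target proposes): rejecting gives the acquirer an expected 0.75 × 121.875 = 91.40625. The target offers 91.40625 and keeps 150 − 91.40625 = 58.59375.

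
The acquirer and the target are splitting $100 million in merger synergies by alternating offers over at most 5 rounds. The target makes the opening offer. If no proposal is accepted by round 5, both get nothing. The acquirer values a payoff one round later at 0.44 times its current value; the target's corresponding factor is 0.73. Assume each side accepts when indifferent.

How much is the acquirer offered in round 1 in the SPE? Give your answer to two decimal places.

15.70

By backward induction:
Round 5 (the target proposes): rejection yields 0 for the acquirer; the target offers 0 and keeps 100.
Round 4 (the acquirer proposes): the target can get 100 next round, worth 0.73 × 100 = 73 now; the acquirer offers that and keeps 27.
Round 3 (the target proposes): the acquirer can get 27 next round, worth 0.44 × 27 = 11.88 now. The target offers 11.88 and keeps 100 − 11.88 = 88.12.
Round 2 (the acquirer proposes): the target can get 88.12 next round, worth 0.73 × 88.12 = 64.3276 now. The acquirer offers 64.3276 and keeps 100 − 64.3276 = 35.6724.
Round 1 (the target proposes): the acquirer can get 35.6724 next round, worth 0.44 × 35.6724 = 15.695856 now; the target offers that and keeps 84.304144.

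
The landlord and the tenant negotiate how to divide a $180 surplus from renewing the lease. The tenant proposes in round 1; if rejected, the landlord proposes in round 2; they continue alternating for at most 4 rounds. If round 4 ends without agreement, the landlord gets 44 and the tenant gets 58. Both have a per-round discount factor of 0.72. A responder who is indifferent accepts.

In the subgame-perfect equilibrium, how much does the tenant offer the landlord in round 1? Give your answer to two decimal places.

Work backward from the last round.
Round 4 (the landlord proposes): the tenant gets 58 if talks fail, so the landlord offers 58 and keeps 122.
Round 3 (the tenant proposes): the landlord can get 122 next round, worth 0.72 × 122 = 87.84 now. The tenant offers 87.84 and keeps 180 − 87.84 = 92.16.
Round 2 (the landlord proposes): the tenant can get 92.16 next round, worth 0.72 × 92.16 = 66.3552 now. The landlord offers 66.3552 and keeps 180 − 66.3552 = 113.6448.
Round 1 (the tenant proposes): the landlord can get 113.6448 next round, worth 0.72 × 113.6448 = 81.824256 now. The tenant offers 81.824256 and keeps 180 − 81.824256 = 98.175744.

81.82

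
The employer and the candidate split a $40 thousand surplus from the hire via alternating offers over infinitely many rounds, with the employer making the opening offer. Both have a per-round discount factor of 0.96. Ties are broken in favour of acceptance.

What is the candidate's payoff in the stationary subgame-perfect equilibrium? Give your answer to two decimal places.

19.59

When the employer proposes, the candidate accepts any offer worth at least 0.96 times what the candidate would get by proposing next round; and vice versa.
This gives x = 40 − 0.96y and y = 40 − 0.96x, where x and y are each side's share when it proposes.
Hence (1 − 0.96·0.96)x = 40(1 − 0.96), i.e. 0.0784·x = 1.6.
x ≈ 20.4082; the candidate's share is 40 − x ≈ 19.5918.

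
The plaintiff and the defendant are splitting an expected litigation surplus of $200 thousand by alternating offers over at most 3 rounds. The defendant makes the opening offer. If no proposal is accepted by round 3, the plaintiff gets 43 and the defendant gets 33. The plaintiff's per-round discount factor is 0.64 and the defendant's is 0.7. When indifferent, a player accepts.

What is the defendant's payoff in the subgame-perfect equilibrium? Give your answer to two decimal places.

Round 3 (the defendant proposes): the plaintiff gets 43 if talks fail, so the defendant offers 43 and keeps 157.
Round 2 (the plaintiff proposes): the defendant can get 157 next round, worth 0.7 × 157 = 109.9 now, so the plaintiff offers 109.9, keeping 90.1.
Round 1 (the defendant proposes): the plaintiff can get 90.1 next round, worth 0.64 × 90.1 = 57.664 now. The defendant offers 57.664 and keeps 200 − 57.664 = 142.336.

142.34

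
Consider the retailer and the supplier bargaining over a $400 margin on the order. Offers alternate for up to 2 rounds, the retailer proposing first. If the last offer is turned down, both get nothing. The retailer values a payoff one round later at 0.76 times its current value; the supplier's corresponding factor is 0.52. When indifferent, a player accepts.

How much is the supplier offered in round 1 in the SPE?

208

By backward induction:
Round 2 (the supplier proposes): rejection yields 0 for the retailer; the supplier offers 0 and keeps 400.
Round 1 (the retailer proposes): the supplier can get 400 next round, worth 0.52 × 400 = 208 now. The retailer offers 208 and keeps 400 − 208 = 192.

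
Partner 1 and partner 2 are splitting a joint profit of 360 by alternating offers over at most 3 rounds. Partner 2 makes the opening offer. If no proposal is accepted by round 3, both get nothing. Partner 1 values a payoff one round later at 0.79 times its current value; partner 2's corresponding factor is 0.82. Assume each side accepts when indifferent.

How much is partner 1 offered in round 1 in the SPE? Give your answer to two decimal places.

Solve by backward induction from round 3.
Round 3 (partner 2 proposes): rejection yields 0 for partner 1; partner 2 offers 0 and keeps 360.
Round 2 (partner 1 proposes): partner 2 can get 360 next round, worth 0.82 × 360 = 295.2 now, so partner 1 offers 295.2, keeping 64.8.
Round 1 (partner 2 proposes): partner 1 can get 64.8 next round, worth 0.79 × 64.8 = 51.192 now, so partner 2 offers 51.192, keeping 308.808.

51.19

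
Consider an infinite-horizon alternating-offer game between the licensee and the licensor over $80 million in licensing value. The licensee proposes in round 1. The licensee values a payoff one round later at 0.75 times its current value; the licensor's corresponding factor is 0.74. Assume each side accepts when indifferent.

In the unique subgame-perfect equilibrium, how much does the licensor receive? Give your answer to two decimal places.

In a stationary SPE each proposer offers the other exactly their discounted continuation value.
If the licensee keeps x when proposing and the licensor keeps y when proposing, then x = 80 − 0.74y and y = 80 − 0.75x.
Solving: x = 80(1 − 0.74) / (1 − 0.75·0.74) = 20.8 / 0.445 ≈ 46.7416.
The licensor gets 80 − 46.7416 ≈ 33.2584.

33.26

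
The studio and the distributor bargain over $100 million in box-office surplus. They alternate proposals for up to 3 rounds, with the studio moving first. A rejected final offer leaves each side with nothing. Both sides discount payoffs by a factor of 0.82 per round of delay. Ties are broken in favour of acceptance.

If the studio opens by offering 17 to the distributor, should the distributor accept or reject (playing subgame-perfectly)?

Accept

Work out the distributor's continuation value if the offer is rejected.
Round 3 (the studio proposes): rejection yields 0 for the distributor; the studio offers 0 and keeps 100.
Round 2 (the distributor proposes): the studio can get 100 next round, worth 0.82 × 100 = 82 now, so the distributor offers 82, keeping 18.
So by rejecting in round 1, the distributor gets 18 next round, worth 0.82 × 18 = 14.76 now.
Offer 17 ≥ 14.76, so the distributor accepts.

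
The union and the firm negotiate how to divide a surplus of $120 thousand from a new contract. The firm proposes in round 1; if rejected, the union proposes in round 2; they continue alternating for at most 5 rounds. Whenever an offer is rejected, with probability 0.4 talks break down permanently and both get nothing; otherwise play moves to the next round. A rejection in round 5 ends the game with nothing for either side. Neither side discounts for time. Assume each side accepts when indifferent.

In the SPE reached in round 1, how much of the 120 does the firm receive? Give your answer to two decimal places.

80.83

Round 5 (the firm proposes): the union will accept anything ≥ 0, so the firm offers 0 and keeps 120.
Round 4 (the union proposes): rejecting gives the firm an expected 0.6 × 120 = 72; the union offers that and keeps 48.
Round 3 (the firm proposes): rejecting gives the union an expected 0.6 × 48 = 28.8. The firm offers 28.8 and keeps 120 − 28.8 = 91.2.
Round 2 (the union proposes): rejecting gives the firm an expected 0.6 × 91.2 = 54.72. The union offers 54.72 and keeps 120 − 54.72 = 65.28.
Round 1 (the firm proposes): rejecting gives the union an expected 0.6 × 65.28 = 39.168; the firm offers that and keeps 80.832.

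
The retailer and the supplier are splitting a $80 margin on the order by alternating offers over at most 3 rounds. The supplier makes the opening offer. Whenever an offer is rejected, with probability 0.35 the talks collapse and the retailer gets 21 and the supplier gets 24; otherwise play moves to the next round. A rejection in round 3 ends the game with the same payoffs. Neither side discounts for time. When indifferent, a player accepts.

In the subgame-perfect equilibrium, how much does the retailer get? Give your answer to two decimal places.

By backward induction:
Round 3 (the supplier proposes): the retailer gets 21 if talks fail, so the supplier offers 21 and keeps 59.
Round 2 (the retailer proposes): rejecting gives the supplier an expected 0.65 × 59 + 0.35 × 24 = 46.75. The retailer offers 46.75 and keeps 80 − 46.75 = 33.25.
Round 1 (the supplier proposes): rejecting gives the retailer an expected 0.65 × 33.25 + 0.35 × 21 = 28.9625, so the supplier offers 28.9625, keeping 51.0375.

28.96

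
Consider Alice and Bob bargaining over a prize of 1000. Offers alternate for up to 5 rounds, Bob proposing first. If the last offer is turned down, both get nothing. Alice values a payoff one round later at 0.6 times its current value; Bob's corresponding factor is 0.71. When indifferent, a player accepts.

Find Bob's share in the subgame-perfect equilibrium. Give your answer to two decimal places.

Round 5 (Bob proposes): rejection yields 0 for Alice; Bob offers 0 and keeps 1000.
Round 4 (Alice proposes): Bob can get 1000 next round, worth 0.71 × 1000 = 710 now; Alice offers that and keeps 290.
Round 3 (Bob proposes): Alice can get 290 next round, worth 0.6 × 290 = 174 now; Bob offers that and keeps 826.
Round 2 (Alice proposes): Bob can get 826 next round, worth 0.71 × 826 = 586.46 now. Alice offers 586.46 and keeps 1000 − 586.46 = 413.54.
Round 1 (Bob proposes): Alice can get 413.54 next round, worth 0.6 × 413.54 = 248.124 now; Bob offers that and keeps 751.876.

751.88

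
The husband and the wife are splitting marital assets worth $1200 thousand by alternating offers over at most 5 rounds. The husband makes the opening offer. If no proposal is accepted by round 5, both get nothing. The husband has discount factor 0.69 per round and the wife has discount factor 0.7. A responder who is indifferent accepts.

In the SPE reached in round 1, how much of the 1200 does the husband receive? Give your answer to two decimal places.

813.83

Round 5 (the husband proposes): rejection yields 0 for the wife; the husband offers 0 and keeps 1200.
Round 4 (the wife proposes): the husband can get 1200 next round, worth 0.69 × 1200 = 828 now; the wife offers that and keeps 372.
Round 3 (the husband proposes): the wife can get 372 next round, worth 0.7 × 372 = 260.4 now; the husband offers that and keeps 939.6.
Round 2 (the wife proposes): the husband can get 939.6 next round, worth 0.69 × 939.6 = 648.324 now; the wife offers that and keeps 551.676.
Round 1 (the husband proposes): the wife can get 551.676 next round, worth 0.7 × 551.676 = 386.1732 now, so the husband offers 386.1732, keeping 813.8268.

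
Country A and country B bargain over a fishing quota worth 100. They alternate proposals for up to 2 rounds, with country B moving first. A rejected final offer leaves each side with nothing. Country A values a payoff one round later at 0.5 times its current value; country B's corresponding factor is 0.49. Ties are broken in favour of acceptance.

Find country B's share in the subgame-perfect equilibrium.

By backward induction:
Round 2 (country A proposes): country B will accept anything ≥ 0, so country A offers 0 and keeps 100.
Round 1 (country B proposes): country A can get 100 next round, worth 0.5 × 100 = 50 now, so country B offers 50, keeping 50.

50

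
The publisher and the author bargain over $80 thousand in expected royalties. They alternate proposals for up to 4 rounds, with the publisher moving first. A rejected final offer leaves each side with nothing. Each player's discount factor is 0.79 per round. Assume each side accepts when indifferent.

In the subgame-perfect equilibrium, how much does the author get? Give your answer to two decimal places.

Solve by backward induction from round 4.
Round 4 (the author proposes): the publisher will accept anything ≥ 0, so the author offers 0 and keeps 80.
Round 3 (the publisher proposes): the author can get 80 next round, worth 0.79 × 80 = 63.2 now; the publisher offers that and keeps 16.8.
Round 2 (the author proposes): the publisher can get 16.8 next round, worth 0.79 × 16.8 = 13.272 now; the author offers that and keeps 66.728.
Round 1 (the publisher proposes): the author can get 66.728 next round, worth 0.79 × 66.728 = 52.71512 now, so the publisher offers 52.71512, keeping 27.28488.

52.72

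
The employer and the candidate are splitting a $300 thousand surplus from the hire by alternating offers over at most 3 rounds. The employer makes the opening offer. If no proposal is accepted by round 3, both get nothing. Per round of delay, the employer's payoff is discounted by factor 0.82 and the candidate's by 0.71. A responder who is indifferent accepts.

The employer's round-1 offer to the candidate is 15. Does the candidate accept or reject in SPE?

Reject

Round 3 (the employer proposes): rejection yields 0 for the candidate; the employer offers 0 and keeps 300.
Round 2 (the candidate proposes): the employer can get 300 next round, worth 0.82 × 300 = 246 now; the candidate offers that and keeps 54.
So by rejecting in round 1, the candidate gets 54 next round, worth 0.71 × 54 = 38.34 now.
Offer 15 < 38.34, so the candidate rejects.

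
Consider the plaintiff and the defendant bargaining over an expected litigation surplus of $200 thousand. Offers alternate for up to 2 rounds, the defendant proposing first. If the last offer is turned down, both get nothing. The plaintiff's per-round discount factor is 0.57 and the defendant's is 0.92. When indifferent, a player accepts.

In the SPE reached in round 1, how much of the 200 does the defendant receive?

By backward induction:
Round 2 (the plaintiff proposes): the defendant will accept anything ≥ 0, so the plaintiff offers 0 and keeps 200.
Round 1 (the defendant proposes): the plaintiff can get 200 next round, worth 0.57 × 200 = 114 now. The defendant offers 114 and keeps 200 − 114 = 86.

86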